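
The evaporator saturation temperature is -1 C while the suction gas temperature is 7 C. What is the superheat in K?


Superheat = T_suction - T_evap
Superheat = 7 - (-1)
Superheat = 8 K

8


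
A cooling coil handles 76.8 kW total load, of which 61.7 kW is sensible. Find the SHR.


SHR = Q_sensible / Q_total
SHR = 61.7 / 76.8
SHR = 0.803

0.803


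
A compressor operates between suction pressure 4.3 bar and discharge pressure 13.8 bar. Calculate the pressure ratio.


PR = P_high / P_low
PR = 13.8 / 4.3
PR = 3.209

3.209


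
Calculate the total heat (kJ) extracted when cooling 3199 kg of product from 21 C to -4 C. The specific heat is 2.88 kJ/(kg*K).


dT = 21 - (-4) = 25 K
Q = m * cp * dT = 3199 * 2.88 * 25
Q = 230328 kJ

230328


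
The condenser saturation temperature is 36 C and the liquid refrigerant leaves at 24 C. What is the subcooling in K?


Subcooling = T_cond - T_liquid
Subcooling = 36 - 24
Subcooling = 12 K

12


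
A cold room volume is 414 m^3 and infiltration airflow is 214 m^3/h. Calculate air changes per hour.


ACH = flow / volume
ACH = 214 / 414
ACH = 0.517

0.517


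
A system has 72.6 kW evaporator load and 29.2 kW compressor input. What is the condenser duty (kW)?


Q_cond = Q_evap + W
Q_cond = 72.6 + 29.2
Q_cond = 101.8 kW

101.8


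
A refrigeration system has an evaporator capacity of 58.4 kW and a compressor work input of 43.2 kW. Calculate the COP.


COP = Q_evap / W
COP = 58.4 / 43.2
COP = 1.352

1.352


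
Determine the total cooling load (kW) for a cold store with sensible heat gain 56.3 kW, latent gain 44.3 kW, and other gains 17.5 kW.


Q_total = Q_s + Q_l + Q_misc
Q_total = 56.3 + 44.3 + 17.5
Q_total = 118.1 kW

118.1


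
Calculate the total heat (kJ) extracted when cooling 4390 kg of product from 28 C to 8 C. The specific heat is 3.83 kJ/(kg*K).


dT = 28 - (8) = 20 K
Q = m * cp * dT = 4390 * 3.83 * 20
Q = 336274 kJ

336274


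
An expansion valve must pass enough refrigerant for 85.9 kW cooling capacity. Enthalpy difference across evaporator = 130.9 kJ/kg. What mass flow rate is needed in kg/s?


m_dot = Q / dh
m_dot = 85.9 / 130.9
m_dot = 0.6562 kg/s

0.6562


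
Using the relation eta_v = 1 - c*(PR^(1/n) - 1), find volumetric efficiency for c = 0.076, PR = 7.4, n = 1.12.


PR^(1/n) = 7.4^(1/1.12) = 5.97172431
eta_v = 1 - 0.076 * (5.97172431 - 1)
eta_v = 0.6221

0.6221


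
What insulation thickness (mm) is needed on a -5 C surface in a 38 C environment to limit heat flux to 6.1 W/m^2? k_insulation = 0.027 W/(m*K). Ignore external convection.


dT = 38 - (-5) = 43 K
thickness = k * dT / q_max * 1000
thickness = 0.027 * 43 / 6.1 * 1000
thickness = 190.3 mm

190.3


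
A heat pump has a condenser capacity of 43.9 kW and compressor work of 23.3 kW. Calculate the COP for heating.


COP_hp = Q_cond / W
COP_hp = 43.9 / 23.3
COP_hp = 1.884

1.884


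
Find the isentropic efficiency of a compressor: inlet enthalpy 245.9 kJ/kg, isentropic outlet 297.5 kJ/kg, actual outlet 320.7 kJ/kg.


dh_ideal = 297.5 - 245.9 = 51.6 kJ/kg
dh_actual = 320.7 - 245.9 = 74.8 kJ/kg
eta_s = dh_ideal / dh_actual = 51.6 / 74.8
eta_s = 0.6898

0.6898


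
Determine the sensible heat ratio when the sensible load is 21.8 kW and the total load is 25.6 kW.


SHR = Q_sensible / Q_total
SHR = 21.8 / 25.6
SHR = 0.852

0.852


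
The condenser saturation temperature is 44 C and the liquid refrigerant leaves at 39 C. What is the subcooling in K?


Subcooling = T_cond - T_liquid
Subcooling = 44 - 39
Subcooling = 5 K

5


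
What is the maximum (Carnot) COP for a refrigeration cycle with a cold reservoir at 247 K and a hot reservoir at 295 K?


dT = 295 - 247 = 48 K
COP_carnot = T_cold / dT = 247 / 48
COP_carnot = 5.146

5.146


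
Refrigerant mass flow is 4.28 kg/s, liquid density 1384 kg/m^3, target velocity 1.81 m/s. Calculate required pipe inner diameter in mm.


A = m_dot / (rho * v) = 4.28 / (1384 * 1.81) = 0.001708555552 m^2
d = sqrt(4*A/pi) * 1000
d = 46.6 mm

46.6


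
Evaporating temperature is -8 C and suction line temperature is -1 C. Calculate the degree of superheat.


Superheat = T_suction - T_evap
Superheat = -1 - (-8)
Superheat = 7 K

7


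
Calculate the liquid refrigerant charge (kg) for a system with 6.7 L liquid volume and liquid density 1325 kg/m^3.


Charge = V * rho / 1000
Charge = 6.7 * 1325 / 1000
Charge = 8.88 kg

8.88


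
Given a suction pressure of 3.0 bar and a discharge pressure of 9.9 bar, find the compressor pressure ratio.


PR = P_high / P_low
PR = 9.9 / 3.0
PR = 3.3

3.3


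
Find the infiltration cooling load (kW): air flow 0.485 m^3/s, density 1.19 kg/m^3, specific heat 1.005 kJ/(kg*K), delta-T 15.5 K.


Q = V_dot * rho * cp * dT
Q = 0.485 * 1.19 * 1.005 * 15.5
Q = 8.991 kW

8.991


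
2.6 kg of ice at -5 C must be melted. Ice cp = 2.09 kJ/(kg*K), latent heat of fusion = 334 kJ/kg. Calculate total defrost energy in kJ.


Sensible heat = cp * dT = 2.09 * 5 = 10.45 kJ/kg
Total per kg = 10.45 + 334 = 344.45 kJ/kg
Q = m * total = 2.6 * 344.45
Q = 895.6 kJ

895.6


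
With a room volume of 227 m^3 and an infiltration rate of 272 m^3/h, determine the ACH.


ACH = flow / volume
ACH = 272 / 227
ACH = 1.198

1.198


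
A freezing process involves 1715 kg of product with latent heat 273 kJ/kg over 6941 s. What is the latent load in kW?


Q_lat = m * h_fg / t
Q_lat = 1715 * 273 / 6941
Q_lat = 67.45 kW

67.45


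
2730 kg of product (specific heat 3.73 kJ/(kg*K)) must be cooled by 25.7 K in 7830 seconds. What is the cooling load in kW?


Q = m * cp * dT / t
Q = 2730 * 3.73 * 25.7 / 7830
Q = 33.423 kW

33.423


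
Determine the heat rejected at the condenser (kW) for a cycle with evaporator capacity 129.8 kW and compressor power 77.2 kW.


Q_cond = Q_evap + W
Q_cond = 129.8 + 77.2
Q_cond = 207.0 kW

207.0


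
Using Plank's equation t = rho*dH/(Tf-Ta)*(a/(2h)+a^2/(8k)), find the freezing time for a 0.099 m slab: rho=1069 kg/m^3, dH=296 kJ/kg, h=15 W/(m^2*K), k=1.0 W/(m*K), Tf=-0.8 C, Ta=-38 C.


dT = -0.8 - (-38) = 37.2 K
term1 = a/(2h) = 0.099/(2*15) = 0.0033
term2 = a^2/(8k) = 0.099^2/(8*1.0) = 0.001225125
t = rho*dH*1000/dT * (term1 + term2)
t = 1069*296*1000/37.2 * (0.0033 + 0.001225125)
t = 38491 s

38491


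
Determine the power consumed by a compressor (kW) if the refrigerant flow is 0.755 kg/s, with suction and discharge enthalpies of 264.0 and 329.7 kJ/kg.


dh = 329.7 - 264.0 = 65.7 kJ/kg
W = m_dot * dh = 0.755 * 65.7 = 49.6 kW

49.6


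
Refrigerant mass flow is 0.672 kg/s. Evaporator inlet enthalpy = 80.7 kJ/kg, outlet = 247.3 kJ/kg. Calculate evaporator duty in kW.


dh = 247.3 - 80.7 = 166.6 kJ/kg
Q_evap = m_dot * dh = 0.672 * 166.6
Q_evap = 111.96 kW

111.96


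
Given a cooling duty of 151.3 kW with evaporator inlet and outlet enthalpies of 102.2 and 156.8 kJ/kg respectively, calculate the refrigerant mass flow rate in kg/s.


dh = 156.8 - 102.2 = 54.6 kJ/kg
m_dot = Q / dh = 151.3 / 54.6 = 2.7711 kg/s

2.7711


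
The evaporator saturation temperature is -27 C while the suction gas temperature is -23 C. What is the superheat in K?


Superheat = T_suction - T_evap
Superheat = -23 - (-27)
Superheat = 4 K

4


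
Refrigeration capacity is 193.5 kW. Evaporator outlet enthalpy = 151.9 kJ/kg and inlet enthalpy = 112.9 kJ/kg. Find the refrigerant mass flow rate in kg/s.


dh = 151.9 - 112.9 = 39.0 kJ/kg
m_dot = Q / dh = 193.5 / 39.0 = 4.9615 kg/s

4.9615


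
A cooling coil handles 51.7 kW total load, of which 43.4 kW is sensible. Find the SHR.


SHR = Q_sensible / Q_total
SHR = 43.4 / 51.7
SHR = 0.839

0.839


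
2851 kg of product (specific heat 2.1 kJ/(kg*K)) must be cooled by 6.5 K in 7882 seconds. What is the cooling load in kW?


Q = m * cp * dT / t
Q = 2851 * 2.1 * 6.5 / 7882
Q = 4.937 kW

4.937


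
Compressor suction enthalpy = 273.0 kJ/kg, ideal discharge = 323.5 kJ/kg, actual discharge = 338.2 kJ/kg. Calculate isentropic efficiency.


dh_ideal = 323.5 - 273.0 = 50.5 kJ/kg
dh_actual = 338.2 - 273.0 = 65.2 kJ/kg
eta_s = dh_ideal / dh_actual = 50.5 / 65.2
eta_s = 0.7745

0.7745


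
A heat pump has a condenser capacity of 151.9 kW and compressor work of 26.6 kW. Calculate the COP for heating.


COP_hp = Q_cond / W
COP_hp = 151.9 / 26.6
COP_hp = 5.711

5.711


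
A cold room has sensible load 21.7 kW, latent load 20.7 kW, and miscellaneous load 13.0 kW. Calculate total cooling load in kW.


Q_total = Q_s + Q_l + Q_misc
Q_total = 21.7 + 20.7 + 13.0
Q_total = 55.4 kW

55.4


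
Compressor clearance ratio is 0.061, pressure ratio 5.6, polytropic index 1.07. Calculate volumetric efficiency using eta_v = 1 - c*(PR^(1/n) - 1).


PR^(1/n) = 5.6^(1/1.07) = 5.00312262
eta_v = 1 - 0.061 * (5.00312262 - 1)
eta_v = 0.7558

0.7558


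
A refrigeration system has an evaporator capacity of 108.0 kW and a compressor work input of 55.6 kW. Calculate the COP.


COP = Q_evap / W
COP = 108.0 / 55.6
COP = 1.942

1.942


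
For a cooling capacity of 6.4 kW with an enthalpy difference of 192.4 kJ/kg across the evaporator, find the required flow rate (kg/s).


m_dot = Q / dh
m_dot = 6.4 / 192.4
m_dot = 0.0333 kg/s

0.0333


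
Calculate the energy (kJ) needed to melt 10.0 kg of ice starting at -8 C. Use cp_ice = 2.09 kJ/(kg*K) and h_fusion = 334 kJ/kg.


Sensible heat = cp * dT = 2.09 * 8 = 16.72 kJ/kg
Total per kg = 16.72 + 334 = 350.72 kJ/kg
Q = m * total = 10.0 * 350.72
Q = 3507.2 kJ

3507.2


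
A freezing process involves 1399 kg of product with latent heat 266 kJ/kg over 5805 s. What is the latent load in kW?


Q_lat = m * h_fg / t
Q_lat = 1399 * 266 / 5805
Q_lat = 64.11 kW

64.11


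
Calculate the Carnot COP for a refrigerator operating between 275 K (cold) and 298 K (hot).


dT = 298 - 275 = 23 K
COP_carnot = T_cold / dT = 275 / 23
COP_carnot = 11.957

11.957


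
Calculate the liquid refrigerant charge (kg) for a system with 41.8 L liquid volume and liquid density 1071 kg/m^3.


Charge = V * rho / 1000
Charge = 41.8 * 1071 / 1000
Charge = 44.77 kg

44.77


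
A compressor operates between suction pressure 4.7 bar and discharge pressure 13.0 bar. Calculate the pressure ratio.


PR = P_high / P_low
PR = 13.0 / 4.7
PR = 2.766

2.766


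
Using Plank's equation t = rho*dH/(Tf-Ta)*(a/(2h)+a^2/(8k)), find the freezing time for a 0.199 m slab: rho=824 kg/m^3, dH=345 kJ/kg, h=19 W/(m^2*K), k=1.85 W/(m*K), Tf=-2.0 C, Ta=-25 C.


dT = -2.0 - (-25) = 23.0 K
term1 = a/(2h) = 0.199/(2*19) = 0.005236842105
term2 = a^2/(8k) = 0.199^2/(8*1.85) = 0.002675743243
t = rho*dH*1000/dT * (term1 + term2)
t = 824*345*1000/23.0 * (0.005236842105 + 0.002675743243)
t = 97800 s

97800


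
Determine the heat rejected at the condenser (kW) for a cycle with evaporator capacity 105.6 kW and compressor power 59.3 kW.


Q_cond = Q_evap + W
Q_cond = 105.6 + 59.3
Q_cond = 164.9 kW

164.9


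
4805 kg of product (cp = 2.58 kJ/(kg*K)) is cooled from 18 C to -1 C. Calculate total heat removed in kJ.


dT = 18 - (-1) = 19 K
Q = m * cp * dT = 4805 * 2.58 * 19
Q = 235541 kJ

235541


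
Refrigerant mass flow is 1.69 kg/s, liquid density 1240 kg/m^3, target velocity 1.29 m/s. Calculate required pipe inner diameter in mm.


A = m_dot / (rho * v) = 1.69 / (1240 * 1.29) = 0.001056514129 m^2
d = sqrt(4*A/pi) * 1000
d = 36.7 mm

36.7


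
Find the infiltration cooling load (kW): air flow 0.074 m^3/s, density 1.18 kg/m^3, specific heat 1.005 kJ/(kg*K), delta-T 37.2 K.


Q = V_dot * rho * cp * dT
Q = 0.074 * 1.18 * 1.005 * 37.2
Q = 3.265 kW

3.265


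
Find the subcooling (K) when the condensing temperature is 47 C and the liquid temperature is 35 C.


Subcooling = T_cond - T_liquid
Subcooling = 47 - 35
Subcooling = 12 K

12


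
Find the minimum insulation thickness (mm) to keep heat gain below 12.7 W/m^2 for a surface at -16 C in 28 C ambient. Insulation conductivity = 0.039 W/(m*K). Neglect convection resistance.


dT = 28 - (-16) = 44 K
thickness = k * dT / q_max * 1000
thickness = 0.039 * 44 / 12.7 * 1000
thickness = 135.1 mm

135.1


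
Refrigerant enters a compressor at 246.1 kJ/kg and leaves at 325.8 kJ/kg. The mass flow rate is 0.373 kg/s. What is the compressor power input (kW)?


dh = 325.8 - 246.1 = 79.7 kJ/kg
W = m_dot * dh = 0.373 * 79.7 = 29.73 kW

29.73


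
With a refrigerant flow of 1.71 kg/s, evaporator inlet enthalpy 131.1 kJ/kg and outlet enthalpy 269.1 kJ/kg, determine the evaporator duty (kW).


dh = 269.1 - 131.1 = 138.0 kJ/kg
Q_evap = m_dot * dh = 1.71 * 138.0
Q_evap = 235.98 kW

235.98


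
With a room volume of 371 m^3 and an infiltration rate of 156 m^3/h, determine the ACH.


ACH = flow / volume
ACH = 156 / 371
ACH = 0.42

0.42


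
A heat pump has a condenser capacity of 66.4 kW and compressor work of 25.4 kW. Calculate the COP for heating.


COP_hp = Q_cond / W
COP_hp = 66.4 / 25.4
COP_hp = 2.614

2.614


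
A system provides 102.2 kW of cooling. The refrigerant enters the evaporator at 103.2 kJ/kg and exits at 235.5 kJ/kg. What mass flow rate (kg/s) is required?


dh = 235.5 - 103.2 = 132.3 kJ/kg
m_dot = Q / dh = 102.2 / 132.3 = 0.7725 kg/s

0.7725


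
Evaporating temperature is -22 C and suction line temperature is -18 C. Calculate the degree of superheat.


Superheat = T_suction - T_evap
Superheat = -18 - (-22)
Superheat = 4 K

4


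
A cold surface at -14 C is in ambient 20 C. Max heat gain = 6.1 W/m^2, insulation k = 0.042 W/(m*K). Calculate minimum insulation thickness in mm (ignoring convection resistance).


dT = 20 - (-14) = 34 K
thickness = k * dT / q_max * 1000
thickness = 0.042 * 34 / 6.1 * 1000
thickness = 234.1 mm

234.1


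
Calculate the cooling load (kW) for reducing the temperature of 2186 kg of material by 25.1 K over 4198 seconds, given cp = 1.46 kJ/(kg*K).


Q = m * cp * dT / t
Q = 2186 * 1.46 * 25.1 / 4198
Q = 19.082 kW

19.082


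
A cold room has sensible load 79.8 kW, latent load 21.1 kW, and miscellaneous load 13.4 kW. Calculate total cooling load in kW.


Q_total = Q_s + Q_l + Q_misc
Q_total = 79.8 + 21.1 + 13.4
Q_total = 114.3 kW

114.3


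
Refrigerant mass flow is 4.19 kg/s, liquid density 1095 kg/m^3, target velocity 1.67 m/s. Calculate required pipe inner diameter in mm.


A = m_dot / (rho * v) = 4.19 / (1095 * 1.67) = 0.002291307795 m^2
d = sqrt(4*A/pi) * 1000
d = 54.0 mm

54.0


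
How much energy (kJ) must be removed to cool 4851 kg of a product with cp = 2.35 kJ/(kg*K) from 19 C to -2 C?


dT = 19 - (-2) = 21 K
Q = m * cp * dT = 4851 * 2.35 * 21
Q = 239397 kJ

239397


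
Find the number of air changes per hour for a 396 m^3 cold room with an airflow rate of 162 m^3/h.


ACH = flow / volume
ACH = 162 / 396
ACH = 0.409

0.409


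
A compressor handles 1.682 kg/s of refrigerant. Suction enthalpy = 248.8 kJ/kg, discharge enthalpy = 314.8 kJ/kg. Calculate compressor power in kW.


dh = 314.8 - 248.8 = 66.0 kJ/kg
W = m_dot * dh = 1.682 * 66.0 = 111.01 kW

111.01


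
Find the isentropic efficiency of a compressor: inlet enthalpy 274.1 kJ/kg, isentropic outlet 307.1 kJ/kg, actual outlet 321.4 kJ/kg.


dh_ideal = 307.1 - 274.1 = 33.0 kJ/kg
dh_actual = 321.4 - 274.1 = 47.3 kJ/kg
eta_s = dh_ideal / dh_actual = 33.0 / 47.3
eta_s = 0.6977

0.6977


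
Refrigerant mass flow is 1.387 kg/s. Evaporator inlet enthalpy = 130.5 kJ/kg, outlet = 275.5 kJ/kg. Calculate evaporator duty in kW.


dh = 275.5 - 130.5 = 145.0 kJ/kg
Q_evap = m_dot * dh = 1.387 * 145.0
Q_evap = 201.12 kW

201.12


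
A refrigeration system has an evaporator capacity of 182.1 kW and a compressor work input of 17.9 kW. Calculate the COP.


COP = Q_evap / W
COP = 182.1 / 17.9
COP = 10.173

10.173


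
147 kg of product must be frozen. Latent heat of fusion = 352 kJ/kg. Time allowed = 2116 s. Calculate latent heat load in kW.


Q_lat = m * h_fg / t
Q_lat = 147 * 352 / 2116
Q_lat = 24.45 kW

24.45


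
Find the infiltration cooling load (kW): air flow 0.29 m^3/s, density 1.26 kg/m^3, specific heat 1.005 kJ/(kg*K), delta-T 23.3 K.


Q = V_dot * rho * cp * dT
Q = 0.29 * 1.26 * 1.005 * 23.3
Q = 8.556 kW

8.556


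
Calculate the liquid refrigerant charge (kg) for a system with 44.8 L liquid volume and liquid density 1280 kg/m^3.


Charge = V * rho / 1000
Charge = 44.8 * 1280 / 1000
Charge = 57.34 kg

57.34


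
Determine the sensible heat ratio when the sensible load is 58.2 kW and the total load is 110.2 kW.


SHR = Q_sensible / Q_total
SHR = 58.2 / 110.2
SHR = 0.528

0.528


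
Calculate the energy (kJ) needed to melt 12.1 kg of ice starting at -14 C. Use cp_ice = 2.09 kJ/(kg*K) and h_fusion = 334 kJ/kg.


Sensible heat = cp * dT = 2.09 * 14 = 29.26 kJ/kg
Total per kg = 29.26 + 334 = 363.26 kJ/kg
Q = m * total = 12.1 * 363.26
Q = 4395.4 kJ

4395.4


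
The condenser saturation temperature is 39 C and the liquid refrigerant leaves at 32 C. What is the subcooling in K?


Subcooling = T_cond - T_liquid
Subcooling = 39 - 32
Subcooling = 7 K

7


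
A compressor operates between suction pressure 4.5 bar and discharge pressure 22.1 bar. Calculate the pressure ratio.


PR = P_high / P_low
PR = 22.1 / 4.5
PR = 4.911

4.911


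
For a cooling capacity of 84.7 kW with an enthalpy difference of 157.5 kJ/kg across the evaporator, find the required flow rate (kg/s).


m_dot = Q / dh
m_dot = 84.7 / 157.5
m_dot = 0.5378 kg/s

0.5378


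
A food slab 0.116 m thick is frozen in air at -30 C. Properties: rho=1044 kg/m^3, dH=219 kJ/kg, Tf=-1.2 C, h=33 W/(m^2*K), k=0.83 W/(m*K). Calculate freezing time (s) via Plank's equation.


dT = -1.2 - (-30) = 28.8 K
term1 = a/(2h) = 0.116/(2*33) = 0.001757575758
term2 = a^2/(8k) = 0.116^2/(8*0.83) = 0.002026506024
t = rho*dH*1000/dT * (term1 + term2)
t = 1044*219*1000/28.8 * (0.001757575758 + 0.002026506024)
t = 30041 s

30041


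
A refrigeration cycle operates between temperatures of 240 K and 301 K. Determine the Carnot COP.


dT = 301 - 240 = 61 K
COP_carnot = T_cold / dT = 240 / 61
COP_carnot = 3.934

3.934


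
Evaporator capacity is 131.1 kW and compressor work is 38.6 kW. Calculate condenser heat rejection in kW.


Q_cond = Q_evap + W
Q_cond = 131.1 + 38.6
Q_cond = 169.7 kW

169.7


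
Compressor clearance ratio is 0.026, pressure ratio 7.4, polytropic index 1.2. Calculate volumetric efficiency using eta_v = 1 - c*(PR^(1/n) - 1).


PR^(1/n) = 7.4^(1/1.2) = 5.30102395
eta_v = 1 - 0.026 * (5.30102395 - 1)
eta_v = 0.8882

0.8882


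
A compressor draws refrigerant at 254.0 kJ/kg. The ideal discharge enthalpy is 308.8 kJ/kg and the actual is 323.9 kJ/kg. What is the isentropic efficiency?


dh_ideal = 308.8 - 254.0 = 54.8 kJ/kg
dh_actual = 323.9 - 254.0 = 69.9 kJ/kg
eta_s = dh_ideal / dh_actual = 54.8 / 69.9
eta_s = 0.784

0.784


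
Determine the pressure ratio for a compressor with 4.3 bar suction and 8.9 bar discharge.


PR = P_high / P_low
PR = 8.9 / 4.3
PR = 2.07

2.07


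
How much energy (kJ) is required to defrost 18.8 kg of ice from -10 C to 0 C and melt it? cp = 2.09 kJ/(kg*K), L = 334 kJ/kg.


Sensible heat = cp * dT = 2.09 * 10 = 20.9 kJ/kg
Total per kg = 20.9 + 334 = 354.9 kJ/kg
Q = m * total = 18.8 * 354.9
Q = 6672.1 kJ

6672.1


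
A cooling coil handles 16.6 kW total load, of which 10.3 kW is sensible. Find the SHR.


SHR = Q_sensible / Q_total
SHR = 10.3 / 16.6
SHR = 0.62

0.62


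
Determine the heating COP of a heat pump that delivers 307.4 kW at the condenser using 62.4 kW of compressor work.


COP_hp = Q_cond / W
COP_hp = 307.4 / 62.4
COP_hp = 4.926

4.926


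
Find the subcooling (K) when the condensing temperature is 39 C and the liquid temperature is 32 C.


Subcooling = T_cond - T_liquid
Subcooling = 39 - 32
Subcooling = 7 K

7


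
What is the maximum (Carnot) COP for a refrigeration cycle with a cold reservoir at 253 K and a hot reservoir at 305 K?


dT = 305 - 253 = 52 K
COP_carnot = T_cold / dT = 253 / 52
COP_carnot = 4.865

4.865


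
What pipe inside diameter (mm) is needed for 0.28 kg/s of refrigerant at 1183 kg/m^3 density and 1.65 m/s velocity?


A = m_dot / (rho * v) = 0.28 / (1183 * 1.65) = 0.0001434462973 m^2
d = sqrt(4*A/pi) * 1000
d = 13.5 mm

13.5


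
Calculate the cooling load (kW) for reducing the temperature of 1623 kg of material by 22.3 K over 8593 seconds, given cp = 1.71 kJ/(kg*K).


Q = m * cp * dT / t
Q = 1623 * 1.71 * 22.3 / 8593
Q = 7.202 kW

7.202


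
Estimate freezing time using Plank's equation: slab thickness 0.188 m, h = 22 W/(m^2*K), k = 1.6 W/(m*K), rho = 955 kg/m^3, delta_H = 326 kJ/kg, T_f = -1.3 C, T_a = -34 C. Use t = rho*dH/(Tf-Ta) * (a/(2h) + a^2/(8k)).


dT = -1.3 - (-34) = 32.7 K
term1 = a/(2h) = 0.188/(2*22) = 0.004272727273
term2 = a^2/(8k) = 0.188^2/(8*1.6) = 0.00276125
t = rho*dH*1000/dT * (term1 + term2)
t = 955*326*1000/32.7 * (0.004272727273 + 0.00276125)
t = 66969 s

66969


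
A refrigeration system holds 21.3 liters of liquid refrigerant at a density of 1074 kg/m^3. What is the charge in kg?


Charge = V * rho / 1000
Charge = 21.3 * 1074 / 1000
Charge = 22.88 kg

22.88


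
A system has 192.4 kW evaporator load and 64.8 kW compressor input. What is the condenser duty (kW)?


Q_cond = Q_evap + W
Q_cond = 192.4 + 64.8
Q_cond = 257.2 kW

257.2


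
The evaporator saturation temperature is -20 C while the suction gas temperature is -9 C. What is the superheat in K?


Superheat = T_suction - T_evap
Superheat = -9 - (-20)
Superheat = 11 K

11


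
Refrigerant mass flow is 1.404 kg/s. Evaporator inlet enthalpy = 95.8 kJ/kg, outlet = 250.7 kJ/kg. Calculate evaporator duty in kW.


dh = 250.7 - 95.8 = 154.9 kJ/kg
Q_evap = m_dot * dh = 1.404 * 154.9
Q_evap = 217.48 kW

217.48


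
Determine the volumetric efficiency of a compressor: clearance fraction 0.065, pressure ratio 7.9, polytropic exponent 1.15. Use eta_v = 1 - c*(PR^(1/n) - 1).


PR^(1/n) = 7.9^(1/1.15) = 6.0331663
eta_v = 1 - 0.065 * (6.0331663 - 1)
eta_v = 0.6728

0.6728


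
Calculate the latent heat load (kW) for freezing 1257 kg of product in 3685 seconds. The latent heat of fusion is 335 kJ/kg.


Q_lat = m * h_fg / t
Q_lat = 1257 * 335 / 3685
Q_lat = 114.27 kW

114.27


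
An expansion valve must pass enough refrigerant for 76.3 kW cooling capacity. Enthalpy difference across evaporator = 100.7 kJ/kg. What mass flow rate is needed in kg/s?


m_dot = Q / dh
m_dot = 76.3 / 100.7
m_dot = 0.7577 kg/s

0.7577


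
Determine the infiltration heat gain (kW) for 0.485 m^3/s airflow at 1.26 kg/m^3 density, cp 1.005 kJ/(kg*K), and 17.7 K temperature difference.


Q = V_dot * rho * cp * dT
Q = 0.485 * 1.26 * 1.005 * 17.7
Q = 10.871 kW

10.871


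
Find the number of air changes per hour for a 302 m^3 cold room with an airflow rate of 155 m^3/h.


ACH = flow / volume
ACH = 155 / 302
ACH = 0.513

0.513


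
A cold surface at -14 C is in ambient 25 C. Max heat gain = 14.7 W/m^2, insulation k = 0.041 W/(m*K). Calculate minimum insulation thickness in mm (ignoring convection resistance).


dT = 25 - (-14) = 39 K
thickness = k * dT / q_max * 1000
thickness = 0.041 * 39 / 14.7 * 1000
thickness = 108.8 mm

108.8


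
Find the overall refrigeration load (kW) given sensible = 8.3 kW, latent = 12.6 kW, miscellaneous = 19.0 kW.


Q_total = Q_s + Q_l + Q_misc
Q_total = 8.3 + 12.6 + 19.0
Q_total = 39.9 kW

39.9


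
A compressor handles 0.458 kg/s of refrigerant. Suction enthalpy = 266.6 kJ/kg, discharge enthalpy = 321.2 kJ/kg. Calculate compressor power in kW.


dh = 321.2 - 266.6 = 54.6 kJ/kg
W = m_dot * dh = 0.458 * 54.6 = 25.01 kW

25.01


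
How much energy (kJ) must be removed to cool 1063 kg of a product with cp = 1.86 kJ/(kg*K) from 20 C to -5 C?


dT = 20 - (-5) = 25 K
Q = m * cp * dT = 1063 * 1.86 * 25
Q = 49430 kJ

49430


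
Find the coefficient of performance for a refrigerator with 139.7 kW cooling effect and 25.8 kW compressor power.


COP = Q_evap / W
COP = 139.7 / 25.8
COP = 5.415

5.415


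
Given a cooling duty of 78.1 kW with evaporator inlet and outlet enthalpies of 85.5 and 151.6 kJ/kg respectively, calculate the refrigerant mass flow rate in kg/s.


dh = 151.6 - 85.5 = 66.1 kJ/kg
m_dot = Q / dh = 78.1 / 66.1 = 1.1815 kg/s

1.1815


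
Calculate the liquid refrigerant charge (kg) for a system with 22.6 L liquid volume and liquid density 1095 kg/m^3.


Charge = V * rho / 1000
Charge = 22.6 * 1095 / 1000
Charge = 24.75 kg

24.75


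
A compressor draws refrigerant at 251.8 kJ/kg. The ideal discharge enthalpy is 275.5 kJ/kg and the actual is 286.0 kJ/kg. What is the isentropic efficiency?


dh_ideal = 275.5 - 251.8 = 23.7 kJ/kg
dh_actual = 286.0 - 251.8 = 34.2 kJ/kg
eta_s = dh_ideal / dh_actual = 23.7 / 34.2
eta_s = 0.693

0.693


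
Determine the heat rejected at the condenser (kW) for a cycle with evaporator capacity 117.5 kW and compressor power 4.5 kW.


Q_cond = Q_evap + W
Q_cond = 117.5 + 4.5
Q_cond = 122.0 kW

122.0


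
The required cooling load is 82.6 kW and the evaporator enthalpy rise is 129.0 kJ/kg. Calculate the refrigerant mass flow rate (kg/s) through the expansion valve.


m_dot = Q / dh
m_dot = 82.6 / 129.0
m_dot = 0.6403 kg/s

0.6403


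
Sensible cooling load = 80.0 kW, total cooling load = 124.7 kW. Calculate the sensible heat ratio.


SHR = Q_sensible / Q_total
SHR = 80.0 / 124.7
SHR = 0.642

0.642


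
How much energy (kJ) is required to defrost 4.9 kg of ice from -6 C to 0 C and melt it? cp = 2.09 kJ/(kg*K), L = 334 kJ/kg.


Sensible heat = cp * dT = 2.09 * 6 = 12.54 kJ/kg
Total per kg = 12.54 + 334 = 346.54 kJ/kg
Q = m * total = 4.9 * 346.54
Q = 1698.0 kJ

1698.0


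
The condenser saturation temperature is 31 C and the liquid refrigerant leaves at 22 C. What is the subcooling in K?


Subcooling = T_cond - T_liquid
Subcooling = 31 - 22
Subcooling = 9 K

9


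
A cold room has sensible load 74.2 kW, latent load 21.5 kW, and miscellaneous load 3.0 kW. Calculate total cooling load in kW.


Q_total = Q_s + Q_l + Q_misc
Q_total = 74.2 + 21.5 + 3.0
Q_total = 98.7 kW

98.7


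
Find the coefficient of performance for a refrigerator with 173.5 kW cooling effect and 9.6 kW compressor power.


COP = Q_evap / W
COP = 173.5 / 9.6
COP = 18.073

18.073


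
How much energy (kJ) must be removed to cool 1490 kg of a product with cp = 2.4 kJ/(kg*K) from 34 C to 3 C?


dT = 34 - (3) = 31 K
Q = m * cp * dT = 1490 * 2.4 * 31
Q = 110856 kJ

110856


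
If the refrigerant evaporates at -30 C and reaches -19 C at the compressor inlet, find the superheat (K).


Superheat = T_suction - T_evap
Superheat = -19 - (-30)
Superheat = 11 K

11


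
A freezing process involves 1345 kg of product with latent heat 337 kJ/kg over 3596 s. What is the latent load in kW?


Q_lat = m * h_fg / t
Q_lat = 1345 * 337 / 3596
Q_lat = 126.05 kW

126.05


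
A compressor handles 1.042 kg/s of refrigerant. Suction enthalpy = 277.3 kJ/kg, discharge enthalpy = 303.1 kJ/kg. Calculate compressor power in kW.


dh = 303.1 - 277.3 = 25.8 kJ/kg
W = m_dot * dh = 1.042 * 25.8 = 26.88 kW

26.88


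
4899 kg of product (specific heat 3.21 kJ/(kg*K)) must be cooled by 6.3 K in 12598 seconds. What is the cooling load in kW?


Q = m * cp * dT / t
Q = 4899 * 3.21 * 6.3 / 12598
Q = 7.864 kW

7.864


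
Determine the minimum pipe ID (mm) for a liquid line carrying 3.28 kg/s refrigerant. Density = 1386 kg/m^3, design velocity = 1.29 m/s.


A = m_dot / (rho * v) = 3.28 / (1386 * 1.29) = 0.001834513462 m^2
d = sqrt(4*A/pi) * 1000
d = 48.3 mm

48.3


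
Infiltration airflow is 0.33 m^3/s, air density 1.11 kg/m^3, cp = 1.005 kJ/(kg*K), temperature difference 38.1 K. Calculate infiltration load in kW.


Q = V_dot * rho * cp * dT
Q = 0.33 * 1.11 * 1.005 * 38.1
Q = 14.026 kW

14.026


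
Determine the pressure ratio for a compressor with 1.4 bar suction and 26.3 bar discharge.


PR = P_high / P_low
PR = 26.3 / 1.4
PR = 18.786

18.786


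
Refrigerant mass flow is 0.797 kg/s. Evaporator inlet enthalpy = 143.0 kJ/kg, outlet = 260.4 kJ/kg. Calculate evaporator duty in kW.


dh = 260.4 - 143.0 = 117.4 kJ/kg
Q_evap = m_dot * dh = 0.797 * 117.4
Q_evap = 93.57 kW

93.57


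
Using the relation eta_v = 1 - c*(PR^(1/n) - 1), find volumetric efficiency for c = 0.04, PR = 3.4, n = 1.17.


PR^(1/n) = 3.4^(1/1.17) = 2.84613493
eta_v = 1 - 0.04 * (2.84613493 - 1)
eta_v = 0.9262

0.9262


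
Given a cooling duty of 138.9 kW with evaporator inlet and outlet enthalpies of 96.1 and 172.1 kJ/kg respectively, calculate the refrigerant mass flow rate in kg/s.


dh = 172.1 - 96.1 = 76.0 kJ/kg
m_dot = Q / dh = 138.9 / 76.0 = 1.8276 kg/s

1.8276


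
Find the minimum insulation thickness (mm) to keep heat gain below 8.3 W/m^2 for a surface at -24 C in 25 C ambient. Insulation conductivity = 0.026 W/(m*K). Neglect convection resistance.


dT = 25 - (-24) = 49 K
thickness = k * dT / q_max * 1000
thickness = 0.026 * 49 / 8.3 * 1000
thickness = 153.5 mm

153.5


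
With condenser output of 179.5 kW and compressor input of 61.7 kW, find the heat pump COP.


COP_hp = Q_cond / W
COP_hp = 179.5 / 61.7
COP_hp = 2.909

2.909


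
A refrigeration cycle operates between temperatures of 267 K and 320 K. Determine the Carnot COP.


dT = 320 - 267 = 53 K
COP_carnot = T_cold / dT = 267 / 53
COP_carnot = 5.038

5.038


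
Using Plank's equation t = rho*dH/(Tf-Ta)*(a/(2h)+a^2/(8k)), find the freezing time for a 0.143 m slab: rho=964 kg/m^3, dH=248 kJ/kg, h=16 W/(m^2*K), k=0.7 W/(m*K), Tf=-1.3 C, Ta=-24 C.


dT = -1.3 - (-24) = 22.7 K
term1 = a/(2h) = 0.143/(2*16) = 0.00446875
term2 = a^2/(8k) = 0.143^2/(8*0.7) = 0.003651607143
t = rho*dH*1000/dT * (term1 + term2)
t = 964*248*1000/22.7 * (0.00446875 + 0.003651607143)
t = 85522 s

85522


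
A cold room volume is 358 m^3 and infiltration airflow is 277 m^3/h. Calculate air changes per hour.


ACH = flow / volume
ACH = 277 / 358
ACH = 0.774

0.774


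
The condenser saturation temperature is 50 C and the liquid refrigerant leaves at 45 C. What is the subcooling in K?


Subcooling = T_cond - T_liquid
Subcooling = 50 - 45
Subcooling = 5 K

5


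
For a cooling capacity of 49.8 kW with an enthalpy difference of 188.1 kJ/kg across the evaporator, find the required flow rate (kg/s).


m_dot = Q / dh
m_dot = 49.8 / 188.1
m_dot = 0.2648 kg/s

0.2648


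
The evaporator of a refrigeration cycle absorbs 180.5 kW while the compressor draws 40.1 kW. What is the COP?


COP = Q_evap / W
COP = 180.5 / 40.1
COP = 4.501

4.501


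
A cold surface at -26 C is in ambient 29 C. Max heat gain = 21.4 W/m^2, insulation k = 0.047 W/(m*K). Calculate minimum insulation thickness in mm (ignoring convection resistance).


dT = 29 - (-26) = 55 K
thickness = k * dT / q_max * 1000
thickness = 0.047 * 55 / 21.4 * 1000
thickness = 120.8 mm

120.8


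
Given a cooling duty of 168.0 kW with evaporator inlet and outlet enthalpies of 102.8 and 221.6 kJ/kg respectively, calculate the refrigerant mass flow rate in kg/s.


dh = 221.6 - 102.8 = 118.8 kJ/kg
m_dot = Q / dh = 168.0 / 118.8 = 1.4141 kg/s

1.4141


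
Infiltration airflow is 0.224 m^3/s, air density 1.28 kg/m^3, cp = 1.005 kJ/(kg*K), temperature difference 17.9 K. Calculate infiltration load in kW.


Q = V_dot * rho * cp * dT
Q = 0.224 * 1.28 * 1.005 * 17.9
Q = 5.158 kW

5.158


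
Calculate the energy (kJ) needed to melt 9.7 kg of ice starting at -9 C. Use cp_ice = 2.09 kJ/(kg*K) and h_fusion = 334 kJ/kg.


Sensible heat = cp * dT = 2.09 * 9 = 18.81 kJ/kg
Total per kg = 18.81 + 334 = 352.81 kJ/kg
Q = m * total = 9.7 * 352.81
Q = 3422.3 kJ

3422.3


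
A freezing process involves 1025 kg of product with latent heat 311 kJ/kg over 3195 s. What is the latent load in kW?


Q_lat = m * h_fg / t
Q_lat = 1025 * 311 / 3195
Q_lat = 99.77 kW

99.77


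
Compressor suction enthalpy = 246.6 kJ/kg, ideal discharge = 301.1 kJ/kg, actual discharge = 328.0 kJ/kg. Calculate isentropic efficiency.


dh_ideal = 301.1 - 246.6 = 54.5 kJ/kg
dh_actual = 328.0 - 246.6 = 81.4 kJ/kg
eta_s = dh_ideal / dh_actual = 54.5 / 81.4
eta_s = 0.6695

0.6695


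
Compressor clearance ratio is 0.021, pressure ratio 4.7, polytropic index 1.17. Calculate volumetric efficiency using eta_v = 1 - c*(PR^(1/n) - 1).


PR^(1/n) = 4.7^(1/1.17) = 3.75355353
eta_v = 1 - 0.021 * (3.75355353 - 1)
eta_v = 0.9422

0.9422


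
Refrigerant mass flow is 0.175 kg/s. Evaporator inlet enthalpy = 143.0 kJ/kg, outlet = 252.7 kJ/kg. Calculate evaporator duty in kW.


dh = 252.7 - 143.0 = 109.7 kJ/kg
Q_evap = m_dot * dh = 0.175 * 109.7
Q_evap = 19.2 kW

19.2


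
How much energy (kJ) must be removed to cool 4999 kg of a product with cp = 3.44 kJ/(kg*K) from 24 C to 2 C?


dT = 24 - (2) = 22 K
Q = m * cp * dT = 4999 * 3.44 * 22
Q = 378324 kJ

378324


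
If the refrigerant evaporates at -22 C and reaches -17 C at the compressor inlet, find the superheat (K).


Superheat = T_suction - T_evap
Superheat = -17 - (-22)
Superheat = 5 K

5


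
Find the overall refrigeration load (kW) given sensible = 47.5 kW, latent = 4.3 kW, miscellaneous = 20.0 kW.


Q_total = Q_s + Q_l + Q_misc
Q_total = 47.5 + 4.3 + 20.0
Q_total = 71.8 kW

71.8


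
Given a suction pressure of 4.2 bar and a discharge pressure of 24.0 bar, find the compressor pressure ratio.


PR = P_high / P_low
PR = 24.0 / 4.2
PR = 5.714

5.714


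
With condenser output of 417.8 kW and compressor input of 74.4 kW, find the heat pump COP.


COP_hp = Q_cond / W
COP_hp = 417.8 / 74.4
COP_hp = 5.616

5.616


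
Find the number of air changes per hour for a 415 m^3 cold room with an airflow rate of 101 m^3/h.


ACH = flow / volume
ACH = 101 / 415
ACH = 0.243

0.243


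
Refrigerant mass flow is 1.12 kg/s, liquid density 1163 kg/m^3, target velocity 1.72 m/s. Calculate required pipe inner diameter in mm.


A = m_dot / (rho * v) = 1.12 / (1163 * 1.72) = 0.0005598992181 m^2
d = sqrt(4*A/pi) * 1000
d = 26.7 mm

26.7


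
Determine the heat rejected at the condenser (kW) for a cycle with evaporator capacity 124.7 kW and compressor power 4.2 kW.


Q_cond = Q_evap + W
Q_cond = 124.7 + 4.2
Q_cond = 128.9 kW

128.9


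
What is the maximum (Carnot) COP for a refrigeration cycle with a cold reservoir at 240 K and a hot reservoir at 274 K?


dT = 274 - 240 = 34 K
COP_carnot = T_cold / dT = 240 / 34
COP_carnot = 7.059

7.059


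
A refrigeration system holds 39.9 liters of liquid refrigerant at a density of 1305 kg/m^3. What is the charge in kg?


Charge = V * rho / 1000
Charge = 39.9 * 1305 / 1000
Charge = 52.07 kg

52.07


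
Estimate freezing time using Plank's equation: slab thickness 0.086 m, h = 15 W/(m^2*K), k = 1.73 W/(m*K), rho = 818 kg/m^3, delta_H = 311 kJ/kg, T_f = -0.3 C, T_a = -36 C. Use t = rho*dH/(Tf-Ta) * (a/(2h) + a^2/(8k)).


dT = -0.3 - (-36) = 35.7 K
term1 = a/(2h) = 0.086/(2*15) = 0.002866666667
term2 = a^2/(8k) = 0.086^2/(8*1.73) = 0.0005343930636
t = rho*dH*1000/dT * (term1 + term2)
t = 818*311*1000/35.7 * (0.002866666667 + 0.0005343930636)
t = 24236 s

24236


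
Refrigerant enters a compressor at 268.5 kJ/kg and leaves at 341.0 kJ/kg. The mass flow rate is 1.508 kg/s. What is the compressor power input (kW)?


dh = 341.0 - 268.5 = 72.5 kJ/kg
W = m_dot * dh = 1.508 * 72.5 = 109.33 kW

109.33


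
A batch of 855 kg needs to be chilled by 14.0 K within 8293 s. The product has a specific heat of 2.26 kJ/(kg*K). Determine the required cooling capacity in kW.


Q = m * cp * dT / t
Q = 855 * 2.26 * 14.0 / 8293
Q = 3.262 kW

3.262


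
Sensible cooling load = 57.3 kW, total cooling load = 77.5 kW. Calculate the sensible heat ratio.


SHR = Q_sensible / Q_total
SHR = 57.3 / 77.5
SHR = 0.739

0.739


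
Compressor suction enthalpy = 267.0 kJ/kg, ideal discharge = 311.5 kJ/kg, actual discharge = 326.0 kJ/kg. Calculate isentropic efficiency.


dh_ideal = 311.5 - 267.0 = 44.5 kJ/kg
dh_actual = 326.0 - 267.0 = 59.0 kJ/kg
eta_s = dh_ideal / dh_actual = 44.5 / 59.0
eta_s = 0.7542

0.7542


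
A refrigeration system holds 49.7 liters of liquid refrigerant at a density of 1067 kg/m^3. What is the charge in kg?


Charge = V * rho / 1000
Charge = 49.7 * 1067 / 1000
Charge = 53.03 kg

53.03


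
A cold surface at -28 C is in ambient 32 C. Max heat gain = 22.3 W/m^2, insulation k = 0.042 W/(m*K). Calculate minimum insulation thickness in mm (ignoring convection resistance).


dT = 32 - (-28) = 60 K
thickness = k * dT / q_max * 1000
thickness = 0.042 * 60 / 22.3 * 1000
thickness = 113.0 mm

113.0


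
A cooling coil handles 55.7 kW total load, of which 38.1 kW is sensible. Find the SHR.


SHR = Q_sensible / Q_total
SHR = 38.1 / 55.7
SHR = 0.684

0.684


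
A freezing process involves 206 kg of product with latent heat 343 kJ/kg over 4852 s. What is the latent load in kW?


Q_lat = m * h_fg / t
Q_lat = 206 * 343 / 4852
Q_lat = 14.56 kW

14.56


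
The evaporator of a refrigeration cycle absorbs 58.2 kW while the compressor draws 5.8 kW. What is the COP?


COP = Q_evap / W
COP = 58.2 / 5.8
COP = 10.034

10.034


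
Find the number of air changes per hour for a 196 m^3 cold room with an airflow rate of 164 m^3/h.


ACH = flow / volume
ACH = 164 / 196
ACH = 0.837

0.837


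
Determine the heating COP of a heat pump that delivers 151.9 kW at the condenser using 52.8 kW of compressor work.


COP_hp = Q_cond / W
COP_hp = 151.9 / 52.8
COP_hp = 2.877

2.877


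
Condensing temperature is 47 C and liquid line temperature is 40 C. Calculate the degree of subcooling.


Subcooling = T_cond - T_liquid
Subcooling = 47 - 40
Subcooling = 7 K

7


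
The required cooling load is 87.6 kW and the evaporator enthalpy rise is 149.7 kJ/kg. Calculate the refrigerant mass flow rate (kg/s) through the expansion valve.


m_dot = Q / dh
m_dot = 87.6 / 149.7
m_dot = 0.5852 kg/s

0.5852


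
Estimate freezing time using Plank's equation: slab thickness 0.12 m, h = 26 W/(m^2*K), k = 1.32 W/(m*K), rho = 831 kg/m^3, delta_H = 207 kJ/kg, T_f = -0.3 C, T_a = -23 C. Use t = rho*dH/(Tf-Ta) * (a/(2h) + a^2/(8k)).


dT = -0.3 - (-23) = 22.7 K
term1 = a/(2h) = 0.12/(2*26) = 0.002307692308
term2 = a^2/(8k) = 0.12^2/(8*1.32) = 0.001363636364
t = rho*dH*1000/dT * (term1 + term2)
t = 831*207*1000/22.7 * (0.002307692308 + 0.001363636364)
t = 27821 s

27821


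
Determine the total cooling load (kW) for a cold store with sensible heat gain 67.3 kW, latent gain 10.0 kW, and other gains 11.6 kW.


Q_total = Q_s + Q_l + Q_misc
Q_total = 67.3 + 10.0 + 11.6
Q_total = 88.9 kW

88.9


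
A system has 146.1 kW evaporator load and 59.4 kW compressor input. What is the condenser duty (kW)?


Q_cond = Q_evap + W
Q_cond = 146.1 + 59.4
Q_cond = 205.5 kW

205.5


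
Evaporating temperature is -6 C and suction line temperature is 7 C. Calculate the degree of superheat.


Superheat = T_suction - T_evap
Superheat = 7 - (-6)
Superheat = 13 K

13


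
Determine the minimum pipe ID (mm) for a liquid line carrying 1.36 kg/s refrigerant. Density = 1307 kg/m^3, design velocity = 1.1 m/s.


A = m_dot / (rho * v) = 1.36 / (1307 * 1.1) = 0.0009459553453 m^2
d = sqrt(4*A/pi) * 1000
d = 34.7 mm

34.7


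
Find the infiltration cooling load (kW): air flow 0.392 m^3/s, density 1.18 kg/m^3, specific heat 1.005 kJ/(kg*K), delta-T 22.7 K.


Q = V_dot * rho * cp * dT
Q = 0.392 * 1.18 * 1.005 * 22.7
Q = 10.553 kW

10.553


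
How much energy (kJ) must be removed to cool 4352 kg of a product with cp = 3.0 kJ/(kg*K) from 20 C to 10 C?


dT = 20 - (10) = 10 K
Q = m * cp * dT = 4352 * 3.0 * 10
Q = 130560 kJ

130560
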